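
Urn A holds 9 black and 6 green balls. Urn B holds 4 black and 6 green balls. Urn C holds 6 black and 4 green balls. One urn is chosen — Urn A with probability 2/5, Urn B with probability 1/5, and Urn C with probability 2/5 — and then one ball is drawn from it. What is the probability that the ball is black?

From Urn A: P(black) = 9/15.
From Urn B: P(black) = 4/10.
From Urn C: P(black) = 6/10.
Total probability = (2/5)(9/15) + (1/5)(4/10) + (2/5)(6/10) = 14/25.

14/25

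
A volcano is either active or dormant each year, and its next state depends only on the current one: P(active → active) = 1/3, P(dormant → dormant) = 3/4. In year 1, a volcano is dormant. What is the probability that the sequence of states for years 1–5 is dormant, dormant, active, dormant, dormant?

Year 1 is given. For each transition, use the conditional probability from the current state:
P(dormant | dormant) = 3/4; P(active | dormant) = 1/4; P(dormant | active) = 2/3; P(dormant | dormant) = 3/4.
P = 3/4 × 1/4 × 2/3 × 3/4 = 18/192 = 3/32.

3/32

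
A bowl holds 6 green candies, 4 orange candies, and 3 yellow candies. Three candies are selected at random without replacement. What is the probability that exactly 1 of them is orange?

One ordering (orange drawn first) has probability 4/13 × 9/12 × 8/11 = 288/1716 = 24/143.
There are C(3,1) = 3 such orderings, each equally likely, so P = 3 × 24/143 = 72/143.

72/143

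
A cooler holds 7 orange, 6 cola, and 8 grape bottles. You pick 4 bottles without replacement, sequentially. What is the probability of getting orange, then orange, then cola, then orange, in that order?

Multiply the probability of each draw given the previous ones:
P = 7/21 × 6/20 × 6/19 × 5/18 = 1260/143640 = 1/114.

1/114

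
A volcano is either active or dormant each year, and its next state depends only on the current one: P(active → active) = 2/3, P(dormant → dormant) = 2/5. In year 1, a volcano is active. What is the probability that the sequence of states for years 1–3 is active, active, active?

Year 1 is given. For each transition, use the conditional probability from the current state:
P(active | active) = 2/3; P(active | active) = 2/3.
P = 2/3 × 2/3 = 4/9.

4/9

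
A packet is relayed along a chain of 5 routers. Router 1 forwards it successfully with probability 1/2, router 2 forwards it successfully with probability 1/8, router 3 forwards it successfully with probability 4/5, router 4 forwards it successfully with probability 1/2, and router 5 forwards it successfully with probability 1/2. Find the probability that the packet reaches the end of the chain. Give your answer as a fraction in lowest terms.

Each stage is reached only if all earlier stages succeed, so
P = 1/2 × 1/8 × 4/5 × 1/2 × 1/2 = 4/320 = 1/80.

1/80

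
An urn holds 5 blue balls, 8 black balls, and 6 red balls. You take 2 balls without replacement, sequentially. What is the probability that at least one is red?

31/57

P(no red) = 13/19 × 12/18 = 156/342 = 26/57.
P(at least one) = 1 − 26/57 = 31/57.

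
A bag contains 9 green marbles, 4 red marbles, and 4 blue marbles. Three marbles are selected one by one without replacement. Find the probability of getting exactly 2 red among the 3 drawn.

One ordering (red drawn first) has probability 4/17 × 3/16 × 13/15 = 156/4080 = 13/340.
There are C(3,2) = 3 such orderings, each equally likely, so P = 3 × 13/340 = 39/340.

39/340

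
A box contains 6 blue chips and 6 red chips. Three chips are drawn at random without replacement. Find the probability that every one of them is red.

1/11

P(every draw is red) = 6/12 × 5/11 × 4/10 = 120/1320 = 1/11.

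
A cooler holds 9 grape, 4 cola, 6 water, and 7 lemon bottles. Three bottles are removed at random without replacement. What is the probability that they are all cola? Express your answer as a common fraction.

1/650

P = 4/26 × 3/25 × 2/24 = 24/15600 = 1/650.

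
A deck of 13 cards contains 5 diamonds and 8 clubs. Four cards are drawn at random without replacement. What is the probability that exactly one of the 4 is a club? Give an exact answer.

16/143

One ordering (a club drawn first) has probability 8/13 × 5/12 × 4/11 × 3/10 = 480/17160 = 4/143.
There are C(4,1) = 4 such orderings, each equally likely, so P = 4 × 4/143 = 16/143.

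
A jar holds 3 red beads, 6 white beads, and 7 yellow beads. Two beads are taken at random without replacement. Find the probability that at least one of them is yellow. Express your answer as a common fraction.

7/10

P(no yellow) = 9/16 × 8/15 = 72/240 = 3/10.
P(at least one) = 1 − 3/10 = 7/10.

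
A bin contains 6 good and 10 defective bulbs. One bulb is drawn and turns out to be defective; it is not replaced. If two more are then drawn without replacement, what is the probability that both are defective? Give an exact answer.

After the first draw, 9 of the remaining 15 bulbs are defective.
P = 9/15 × 8/14 = 72/210 = 12/35.

12/35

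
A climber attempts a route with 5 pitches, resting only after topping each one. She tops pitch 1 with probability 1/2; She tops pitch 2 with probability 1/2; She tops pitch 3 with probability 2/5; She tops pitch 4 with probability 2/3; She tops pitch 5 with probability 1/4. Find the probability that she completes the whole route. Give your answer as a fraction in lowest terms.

1/60

Each stage is reached only if all earlier stages succeed, so
P = 1/2 × 1/2 × 2/5 × 2/3 × 1/4 = 4/240 = 1/60.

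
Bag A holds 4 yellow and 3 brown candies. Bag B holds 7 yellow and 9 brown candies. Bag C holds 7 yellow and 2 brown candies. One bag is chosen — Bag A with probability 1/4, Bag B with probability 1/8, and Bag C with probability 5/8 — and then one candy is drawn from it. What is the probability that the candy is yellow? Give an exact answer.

5513/8064

From Bag A: P(yellow) = 4/7.
From Bag B: P(yellow) = 7/16.
From Bag C: P(yellow) = 7/9.
Total probability = (1/4)(4/7) + (1/8)(7/16) + (5/8)(7/9) = 5513/8064.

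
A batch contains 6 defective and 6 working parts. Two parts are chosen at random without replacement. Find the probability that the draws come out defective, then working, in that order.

3/11

Multiply the probability of each draw given the previous ones:
P = 6/12 × 6/11 = 36/132 = 3/11.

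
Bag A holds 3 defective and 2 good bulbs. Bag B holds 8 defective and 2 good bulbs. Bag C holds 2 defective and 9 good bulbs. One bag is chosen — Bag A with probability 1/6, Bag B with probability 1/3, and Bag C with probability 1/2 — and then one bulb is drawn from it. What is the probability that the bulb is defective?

151/330

From Bag A: P(defective) = 3/5.
From Bag B: P(defective) = 8/10.
From Bag C: P(defective) = 2/11.
Total probability = (1/6)(3/5) + (1/3)(8/10) + (1/2)(2/11) = 151/330.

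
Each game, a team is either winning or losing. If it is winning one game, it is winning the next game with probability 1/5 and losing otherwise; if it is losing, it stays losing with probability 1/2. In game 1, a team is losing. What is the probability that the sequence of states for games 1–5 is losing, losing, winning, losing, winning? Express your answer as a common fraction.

1/10

Game 1 is given. For each transition, use the conditional probability from the current state:
P(losing | losing) = 1/2; P(winning | losing) = 1/2; P(losing | winning) = 4/5; P(winning | losing) = 1/2.
P = 1/2 × 1/2 × 4/5 × 1/2 = 4/40 = 1/10.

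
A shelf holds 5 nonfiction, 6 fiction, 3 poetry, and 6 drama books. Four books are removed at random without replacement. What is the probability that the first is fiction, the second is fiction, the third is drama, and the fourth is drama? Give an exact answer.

Chain rule:
P = 6/20 × 5/19 × 6/18 × 5/17 = 900/116280 = 5/646.

5/646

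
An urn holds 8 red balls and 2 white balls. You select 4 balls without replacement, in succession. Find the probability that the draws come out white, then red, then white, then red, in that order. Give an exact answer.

Each draw changes the counts, so multiply the conditional probabilities along the sequence:
P = 2/10 × 8/9 × 1/8 × 7/7 = 112/5040 = 1/45.

1/45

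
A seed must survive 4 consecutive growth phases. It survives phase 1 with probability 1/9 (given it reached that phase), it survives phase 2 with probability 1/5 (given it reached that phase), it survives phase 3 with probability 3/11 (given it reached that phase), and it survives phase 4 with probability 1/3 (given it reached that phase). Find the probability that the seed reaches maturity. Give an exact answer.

Multiplying along the chain,
P = 1/9 × 1/5 × 3/11 × 1/3 = 3/1485 = 1/495.

1/495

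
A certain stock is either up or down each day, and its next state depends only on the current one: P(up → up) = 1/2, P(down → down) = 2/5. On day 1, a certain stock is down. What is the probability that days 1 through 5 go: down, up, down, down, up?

Day 1 is given. For each transition, use the conditional probability from the current state:
P(up | down) = 3/5; P(down | up) = 1/2; P(down | down) = 2/5; P(up | down) = 3/5.
P = 3/5 × 1/2 × 2/5 × 3/5 = 18/250 = 9/125.

9/125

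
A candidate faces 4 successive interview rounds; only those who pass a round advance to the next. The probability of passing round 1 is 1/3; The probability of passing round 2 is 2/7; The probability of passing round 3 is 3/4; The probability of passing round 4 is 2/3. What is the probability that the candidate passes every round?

Multiplying along the chain,
P = 1/3 × 2/7 × 3/4 × 2/3 = 12/252 = 1/21.

1/21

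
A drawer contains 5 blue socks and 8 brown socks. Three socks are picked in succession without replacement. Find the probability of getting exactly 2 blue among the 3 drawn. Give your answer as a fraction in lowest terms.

40/143

One ordering (blue drawn first) has probability 5/13 × 4/12 × 8/11 = 160/1716 = 40/429.
There are C(3,2) = 3 such orderings, each equally likely, so P = 3 × 40/429 = 40/143.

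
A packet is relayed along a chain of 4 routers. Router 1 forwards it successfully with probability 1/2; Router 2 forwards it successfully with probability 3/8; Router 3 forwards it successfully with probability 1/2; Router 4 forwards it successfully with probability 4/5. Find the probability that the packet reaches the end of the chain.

3/40

The events are sequential, so multiply the conditional probabilities:
P = 1/2 × 3/8 × 1/2 × 4/5 = 12/160 = 3/40.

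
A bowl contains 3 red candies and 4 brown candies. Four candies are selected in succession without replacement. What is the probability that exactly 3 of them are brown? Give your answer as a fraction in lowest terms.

12/35

One ordering (brown drawn first) has probability 4/7 × 3/6 × 2/5 × 3/4 = 72/840 = 3/35.
There are C(4,3) = 4 such orderings, each equally likely, so P = 4 × 3/35 = 12/35.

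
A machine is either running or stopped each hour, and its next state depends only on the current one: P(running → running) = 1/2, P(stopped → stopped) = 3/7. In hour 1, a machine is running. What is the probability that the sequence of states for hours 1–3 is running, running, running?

Hour 1 is given. For each transition, use the conditional probability from the current state:
P(running | running) = 1/2; P(running | running) = 1/2.
P = 1/2 × 1/2 = 1/4.

1/4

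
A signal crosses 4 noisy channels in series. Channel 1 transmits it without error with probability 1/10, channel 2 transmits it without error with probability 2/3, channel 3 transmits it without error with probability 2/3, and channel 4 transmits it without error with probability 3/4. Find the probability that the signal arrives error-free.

The events are sequential, so multiply the conditional probabilities:
P = 1/10 × 2/3 × 2/3 × 3/4 = 12/360 = 1/30.

1/30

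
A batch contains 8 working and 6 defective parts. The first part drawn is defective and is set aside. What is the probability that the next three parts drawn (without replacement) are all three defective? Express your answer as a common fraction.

5/143

With the first part removed, 5 defective remain out of 13.
P = 5/13 × 4/12 × 3/11 = 60/1716 = 5/143.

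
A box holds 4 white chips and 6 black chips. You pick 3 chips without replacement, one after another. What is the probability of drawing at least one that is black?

P(no black) = 4/10 × 3/9 × 2/8 = 24/720 = 1/30.
P(at least one) = 1 − 1/30 = 29/30.

29/30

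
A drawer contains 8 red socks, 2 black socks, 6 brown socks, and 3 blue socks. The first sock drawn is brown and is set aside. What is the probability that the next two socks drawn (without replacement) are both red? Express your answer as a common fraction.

With the first sock removed, 8 red remain out of 18.
P = 8/18 × 7/17 = 56/306 = 28/153.

28/153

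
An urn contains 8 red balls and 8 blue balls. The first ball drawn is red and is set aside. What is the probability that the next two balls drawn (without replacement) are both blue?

With the first ball removed, 8 blue remain out of 15.
P = 8/15 × 7/14 = 56/210 = 4/15.

4/15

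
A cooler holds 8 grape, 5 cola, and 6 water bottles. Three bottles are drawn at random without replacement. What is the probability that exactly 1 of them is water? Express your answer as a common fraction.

156/323

One ordering (water drawn first) has probability 6/19 × 13/18 × 12/17 = 936/5814 = 52/323.
There are C(3,1) = 3 such orderings, each equally likely, so P = 3 × 52/323 = 156/323.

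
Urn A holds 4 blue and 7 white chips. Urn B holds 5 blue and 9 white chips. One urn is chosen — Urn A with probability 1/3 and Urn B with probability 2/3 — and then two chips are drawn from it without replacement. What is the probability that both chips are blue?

1646/15015

From Urn A: P(both blue) = (4/11)(3/10) = 6/55.
From Urn B: P(both blue) = (5/14)(4/13) = 10/91.
Total probability = (1/3)(6/55) + (2/3)(10/91) = 1646/15015.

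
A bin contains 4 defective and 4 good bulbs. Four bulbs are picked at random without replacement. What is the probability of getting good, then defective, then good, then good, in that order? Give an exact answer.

2/35

Chain rule:
P = 4/8 × 4/7 × 3/6 × 2/5 = 96/1680 = 2/35.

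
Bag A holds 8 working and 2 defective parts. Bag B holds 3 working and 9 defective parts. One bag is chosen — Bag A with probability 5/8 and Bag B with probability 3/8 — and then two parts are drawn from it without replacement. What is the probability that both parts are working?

From Bag A: P(both working) = (8/10)(7/9) = 28/45.
From Bag B: P(both working) = (3/12)(2/11) = 1/22.
Total probability = (5/8)(28/45) + (3/8)(1/22) = 643/1584.

643/1584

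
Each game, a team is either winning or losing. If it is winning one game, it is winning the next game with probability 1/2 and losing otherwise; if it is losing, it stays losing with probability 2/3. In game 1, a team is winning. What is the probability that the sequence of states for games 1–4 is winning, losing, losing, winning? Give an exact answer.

Game 1 is given. For each transition, use the conditional probability from the current state:
P(losing | winning) = 1/2; P(losing | losing) = 2/3; P(winning | losing) = 1/3.
P = 1/2 × 2/3 × 1/3 = 2/18 = 1/9.

1/9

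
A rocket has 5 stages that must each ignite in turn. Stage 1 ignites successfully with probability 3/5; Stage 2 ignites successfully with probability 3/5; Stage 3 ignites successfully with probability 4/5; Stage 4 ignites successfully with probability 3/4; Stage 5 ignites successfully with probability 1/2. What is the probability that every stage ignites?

Each stage is reached only if all earlier stages succeed, so
P = 3/5 × 3/5 × 4/5 × 3/4 × 1/2 = 108/1000 = 27/250.

27/250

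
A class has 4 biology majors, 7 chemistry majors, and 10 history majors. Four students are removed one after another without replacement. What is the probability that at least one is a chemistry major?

P(no chemistry majors) = 14/21 × 13/20 × 12/19 × 11/18 = 24024/143640 = 143/855.
P(at least one) = 1 − 143/855 = 712/855.

712/855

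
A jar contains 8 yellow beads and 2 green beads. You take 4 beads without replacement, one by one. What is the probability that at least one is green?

2/3

P(no green) = 8/10 × 7/9 × 6/8 × 5/7 = 1680/5040 = 1/3.
P(at least one) = 1 − 1/3 = 2/3.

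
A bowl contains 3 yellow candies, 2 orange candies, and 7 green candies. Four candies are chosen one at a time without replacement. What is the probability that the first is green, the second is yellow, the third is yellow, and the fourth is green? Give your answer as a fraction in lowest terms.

Each draw changes the counts, so multiply the conditional probabilities along the sequence:
P = 7/12 × 3/11 × 2/10 × 6/9 = 252/11880 = 7/330.

7/330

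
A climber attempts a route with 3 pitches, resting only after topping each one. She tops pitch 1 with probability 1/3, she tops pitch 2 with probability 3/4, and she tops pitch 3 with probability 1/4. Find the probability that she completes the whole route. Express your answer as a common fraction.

Each stage is reached only if all earlier stages succeed, so
P = 1/3 × 3/4 × 1/4 = 3/48 = 1/16.

1/16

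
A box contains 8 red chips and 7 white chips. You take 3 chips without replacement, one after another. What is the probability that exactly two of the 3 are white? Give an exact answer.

24/65

One ordering (white drawn first) has probability 7/15 × 6/14 × 8/13 = 336/2730 = 8/65.
There are C(3,2) = 3 such orderings, each equally likely, so P = 3 × 8/65 = 24/65.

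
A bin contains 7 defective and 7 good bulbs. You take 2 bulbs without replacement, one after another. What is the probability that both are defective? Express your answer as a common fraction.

P(every draw is defective) = 7/14 × 6/13 = 42/182 = 3/13.

3/13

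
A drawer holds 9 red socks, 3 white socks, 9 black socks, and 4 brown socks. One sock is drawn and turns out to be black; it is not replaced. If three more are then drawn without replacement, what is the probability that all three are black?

7/253

After the first draw, 8 of the remaining 24 socks are black.
P = 8/24 × 7/23 × 6/22 = 336/12144 = 7/253.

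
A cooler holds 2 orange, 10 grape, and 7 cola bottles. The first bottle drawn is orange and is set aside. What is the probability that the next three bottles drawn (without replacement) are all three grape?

With the first bottle removed, 10 grape remain out of 18.
P = 10/18 × 9/17 × 8/16 = 720/4896 = 5/34.

5/34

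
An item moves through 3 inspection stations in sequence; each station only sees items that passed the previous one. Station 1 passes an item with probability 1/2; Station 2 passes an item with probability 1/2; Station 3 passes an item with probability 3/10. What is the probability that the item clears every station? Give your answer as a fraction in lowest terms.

3/40

Each stage is reached only if all earlier stages succeed, so
P = 1/2 × 1/2 × 3/10 = 3/40.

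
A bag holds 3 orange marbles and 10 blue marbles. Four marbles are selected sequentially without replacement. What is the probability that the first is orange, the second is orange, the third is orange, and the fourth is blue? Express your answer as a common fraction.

Multiply the probability of each draw given the previous ones:
P = 3/13 × 2/12 × 1/11 × 10/10 = 60/17160 = 1/286.

1/286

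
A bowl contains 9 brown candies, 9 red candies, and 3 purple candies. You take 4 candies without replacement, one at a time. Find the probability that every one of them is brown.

P(all brown) = 9/21 × 8/20 × 7/19 × 6/18 = 3024/143640 = 2/95.

2/95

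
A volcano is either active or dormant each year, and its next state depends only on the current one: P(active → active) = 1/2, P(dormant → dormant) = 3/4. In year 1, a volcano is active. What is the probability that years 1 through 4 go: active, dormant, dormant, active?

Year 1 is given. For each transition, use the conditional probability from the current state:
P(dormant | active) = 1/2; P(dormant | dormant) = 3/4; P(active | dormant) = 1/4.
P = 1/2 × 3/4 × 1/4 = 3/32.

3/32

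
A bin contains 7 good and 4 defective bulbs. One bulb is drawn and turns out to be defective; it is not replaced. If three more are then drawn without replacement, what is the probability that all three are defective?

With the first bulb removed, 3 defective remain out of 10.
P = 3/10 × 2/9 × 1/8 = 6/720 = 1/120.

1/120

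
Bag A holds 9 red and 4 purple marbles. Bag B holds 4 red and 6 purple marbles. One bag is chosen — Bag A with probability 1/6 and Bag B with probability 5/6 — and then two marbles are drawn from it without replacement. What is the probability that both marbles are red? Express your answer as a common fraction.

From Bag A: P(both red) = (9/13)(8/12) = 6/13.
From Bag B: P(both red) = (4/10)(3/9) = 2/15.
Total probability = (1/6)(6/13) + (5/6)(2/15) = 22/117.

22/117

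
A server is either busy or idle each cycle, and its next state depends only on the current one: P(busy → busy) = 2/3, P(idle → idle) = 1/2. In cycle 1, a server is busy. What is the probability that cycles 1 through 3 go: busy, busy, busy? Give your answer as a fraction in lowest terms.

4/9

Cycle 1 is given. For each transition, use the conditional probability from the current state:
P(busy | busy) = 2/3; P(busy | busy) = 2/3.
P = 2/3 × 2/3 = 4/9.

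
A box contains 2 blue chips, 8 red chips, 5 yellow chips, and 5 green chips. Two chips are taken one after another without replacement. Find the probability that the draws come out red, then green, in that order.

2/19

Multiply the probability of each draw given the previous ones:
P = 8/20 × 5/19 = 40/380 = 2/19.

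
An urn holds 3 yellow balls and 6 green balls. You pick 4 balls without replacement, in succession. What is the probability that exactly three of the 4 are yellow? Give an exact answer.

1/21

One ordering (yellow drawn first) has probability 3/9 × 2/8 × 1/7 × 6/6 = 36/3024 = 1/84.
There are C(4,3) = 4 such orderings, each equally likely, so P = 4 × 1/84 = 1/21.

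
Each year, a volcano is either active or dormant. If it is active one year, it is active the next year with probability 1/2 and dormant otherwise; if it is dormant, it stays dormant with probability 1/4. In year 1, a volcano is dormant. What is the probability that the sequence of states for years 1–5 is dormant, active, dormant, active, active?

Year 1 is given. For each transition, use the conditional probability from the current state:
P(active | dormant) = 3/4; P(dormant | active) = 1/2; P(active | dormant) = 3/4; P(active | active) = 1/2.
P = 3/4 × 1/2 × 3/4 × 1/2 = 9/64.

9/64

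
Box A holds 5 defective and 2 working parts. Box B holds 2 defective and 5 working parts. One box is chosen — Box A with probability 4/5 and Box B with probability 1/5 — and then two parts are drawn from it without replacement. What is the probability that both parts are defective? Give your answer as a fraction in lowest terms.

From Box A: P(both defective) = (5/7)(4/6) = 10/21.
From Box B: P(both defective) = (2/7)(1/6) = 1/21.
Total probability = (4/5)(10/21) + (1/5)(1/21) = 41/105.

41/105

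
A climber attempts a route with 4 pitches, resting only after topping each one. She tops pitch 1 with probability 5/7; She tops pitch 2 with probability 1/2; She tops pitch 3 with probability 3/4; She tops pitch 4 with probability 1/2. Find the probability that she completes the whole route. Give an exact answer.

15/112

Each stage is reached only if all earlier stages succeed, so
P = 5/7 × 1/2 × 3/4 × 1/2 = 15/112.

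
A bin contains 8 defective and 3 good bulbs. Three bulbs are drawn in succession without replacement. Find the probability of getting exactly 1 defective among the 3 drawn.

8/55

One ordering (defective drawn first) has probability 8/11 × 3/10 × 2/9 = 48/990 = 8/165.
There are C(3,1) = 3 such orderings, each equally likely, so P = 3 × 8/165 = 8/55.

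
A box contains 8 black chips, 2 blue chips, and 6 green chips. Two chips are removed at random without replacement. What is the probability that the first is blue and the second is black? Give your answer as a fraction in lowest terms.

Multiply the probability of each draw given the previous ones:
P = 2/16 × 8/15 = 16/240 = 1/15.

1/15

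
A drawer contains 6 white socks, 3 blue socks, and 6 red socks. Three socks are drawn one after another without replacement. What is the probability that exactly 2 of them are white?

One ordering (white drawn first) has probability 6/15 × 5/14 × 9/13 = 270/2730 = 9/91.
There are C(3,2) = 3 such orderings, each equally likely, so P = 3 × 9/91 = 27/91.

27/91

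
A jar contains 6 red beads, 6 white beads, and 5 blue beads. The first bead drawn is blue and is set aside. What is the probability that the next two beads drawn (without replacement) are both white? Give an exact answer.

1/8

After the first draw, 6 of the remaining 16 beads are white.
P = 6/16 × 5/15 = 30/240 = 1/8.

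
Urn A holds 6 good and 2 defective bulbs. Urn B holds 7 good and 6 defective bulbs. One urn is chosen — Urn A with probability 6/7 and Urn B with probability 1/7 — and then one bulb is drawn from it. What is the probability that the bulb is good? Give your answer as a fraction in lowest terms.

From Urn A: P(good) = 6/8.
From Urn B: P(good) = 7/13.
Total probability = (6/7)(6/8) + (1/7)(7/13) = 131/182.

131/182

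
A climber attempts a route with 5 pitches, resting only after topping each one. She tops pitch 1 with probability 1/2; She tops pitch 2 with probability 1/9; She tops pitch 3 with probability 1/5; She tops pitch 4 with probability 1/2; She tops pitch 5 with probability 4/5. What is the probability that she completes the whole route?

1/225

The events are sequential, so multiply the conditional probabilities:
P = 1/2 × 1/9 × 1/5 × 1/2 × 4/5 = 4/900 = 1/225.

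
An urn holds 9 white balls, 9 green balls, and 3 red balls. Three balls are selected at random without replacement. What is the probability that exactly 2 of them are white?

One ordering (white drawn first) has probability 9/21 × 8/20 × 12/19 = 864/7980 = 72/665.
There are C(3,2) = 3 such orderings, each equally likely, so P = 3 × 72/665 = 216/665.

216/665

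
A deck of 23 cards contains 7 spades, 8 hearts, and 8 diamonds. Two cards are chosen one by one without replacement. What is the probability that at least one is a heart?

148/253

P(no hearts) = 15/23 × 14/22 = 210/506 = 105/253.
P(at least one) = 1 − 105/253 = 148/253.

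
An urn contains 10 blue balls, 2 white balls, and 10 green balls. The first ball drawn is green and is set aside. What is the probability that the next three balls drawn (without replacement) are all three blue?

After the first draw, 10 of the remaining 21 balls are blue.
P = 10/21 × 9/20 × 8/19 = 720/7980 = 12/133.

12/133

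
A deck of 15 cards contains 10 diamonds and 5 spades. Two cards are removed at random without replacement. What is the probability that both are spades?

P(every draw is a spade) = 5/15 × 4/14 = 20/210 = 2/21.

2/21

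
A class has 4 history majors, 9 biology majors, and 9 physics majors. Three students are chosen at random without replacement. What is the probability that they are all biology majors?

3/55

P(every draw is a biology major) = 9/22 × 8/21 × 7/20 = 504/9240 = 3/55.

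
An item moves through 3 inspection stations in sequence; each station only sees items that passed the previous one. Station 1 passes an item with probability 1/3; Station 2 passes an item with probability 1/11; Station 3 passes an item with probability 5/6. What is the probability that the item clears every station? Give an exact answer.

Multiplying along the chain,
P = 1/3 × 1/11 × 5/6 = 5/198.

5/198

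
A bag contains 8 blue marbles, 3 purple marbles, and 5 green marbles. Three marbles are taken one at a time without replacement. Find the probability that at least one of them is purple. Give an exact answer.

137/280

P(no purple) = 13/16 × 12/15 × 11/14 = 1716/3360 = 143/280.
P(at least one) = 1 − 143/280 = 137/280.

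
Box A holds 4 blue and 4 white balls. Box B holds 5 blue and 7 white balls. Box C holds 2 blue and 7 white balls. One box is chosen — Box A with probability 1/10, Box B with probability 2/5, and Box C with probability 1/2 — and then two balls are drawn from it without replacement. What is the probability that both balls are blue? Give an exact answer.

From Box A: P(both blue) = (4/8)(3/7) = 3/14.
From Box B: P(both blue) = (5/12)(4/11) = 5/33.
From Box C: P(both blue) = (2/9)(1/8) = 1/36.
Total probability = (1/10)(3/14) + (2/5)(5/33) + (1/2)(1/36) = 2659/27720.

2659/27720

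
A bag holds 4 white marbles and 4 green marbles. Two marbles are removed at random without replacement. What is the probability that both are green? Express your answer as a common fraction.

P(every draw is green) = 4/8 × 3/7 = 12/56 = 3/14.

3/14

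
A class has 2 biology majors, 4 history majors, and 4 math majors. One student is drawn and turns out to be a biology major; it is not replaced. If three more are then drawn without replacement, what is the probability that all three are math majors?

1/21

After the first draw, 4 of the remaining 9 students are math majors.
P = 4/9 × 3/8 × 2/7 = 24/504 = 1/21.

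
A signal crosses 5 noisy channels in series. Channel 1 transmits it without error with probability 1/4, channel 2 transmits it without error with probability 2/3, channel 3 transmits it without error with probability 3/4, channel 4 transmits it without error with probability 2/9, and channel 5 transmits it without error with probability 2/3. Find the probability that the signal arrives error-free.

1/54

Each stage is reached only if all earlier stages succeed, so
P = 1/4 × 2/3 × 3/4 × 2/9 × 2/3 = 24/1296 = 1/54.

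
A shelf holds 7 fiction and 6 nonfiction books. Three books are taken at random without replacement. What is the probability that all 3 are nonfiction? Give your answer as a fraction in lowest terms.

10/143

P(all nonfiction) = 6/13 × 5/12 × 4/11 = 120/1716 = 10/143.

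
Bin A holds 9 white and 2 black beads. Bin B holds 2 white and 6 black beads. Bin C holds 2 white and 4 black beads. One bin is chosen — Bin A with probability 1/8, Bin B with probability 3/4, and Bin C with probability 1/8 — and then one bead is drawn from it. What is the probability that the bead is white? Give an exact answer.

From Bin A: P(white) = 9/11.
From Bin B: P(white) = 2/8.
From Bin C: P(white) = 2/6.
Total probability = (1/8)(9/11) + (3/4)(2/8) + (1/8)(2/6) = 175/528.

175/528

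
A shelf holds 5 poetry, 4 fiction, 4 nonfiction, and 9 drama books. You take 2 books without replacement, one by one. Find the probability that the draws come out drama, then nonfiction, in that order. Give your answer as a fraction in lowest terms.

6/77

Chain rule:
P = 9/22 × 4/21 = 36/462 = 6/77.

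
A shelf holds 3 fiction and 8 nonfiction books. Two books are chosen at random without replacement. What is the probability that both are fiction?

3/55

P(all fiction) = 3/11 × 2/10 = 6/110 = 3/55.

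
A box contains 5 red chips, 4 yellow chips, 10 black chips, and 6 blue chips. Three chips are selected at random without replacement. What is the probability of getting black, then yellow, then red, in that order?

1/69

Chain rule:
P = 10/25 × 4/24 × 5/23 = 200/13800 = 1/69.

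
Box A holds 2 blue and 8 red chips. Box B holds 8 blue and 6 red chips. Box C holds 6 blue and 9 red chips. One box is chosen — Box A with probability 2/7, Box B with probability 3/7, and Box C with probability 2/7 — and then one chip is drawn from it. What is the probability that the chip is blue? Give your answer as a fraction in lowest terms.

From Box A: P(blue) = 2/10.
From Box B: P(blue) = 8/14.
From Box C: P(blue) = 6/15.
Total probability = (2/7)(2/10) + (3/7)(8/14) + (2/7)(6/15) = 102/245.

102/245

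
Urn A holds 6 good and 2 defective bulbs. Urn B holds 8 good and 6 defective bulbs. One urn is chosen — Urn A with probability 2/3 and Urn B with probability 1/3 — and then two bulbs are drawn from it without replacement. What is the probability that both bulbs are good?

From Urn A: P(both good) = (6/8)(5/7) = 15/28.
From Urn B: P(both good) = (8/14)(7/13) = 4/13.
Total probability = (2/3)(15/28) + (1/3)(4/13) = 251/546.

251/546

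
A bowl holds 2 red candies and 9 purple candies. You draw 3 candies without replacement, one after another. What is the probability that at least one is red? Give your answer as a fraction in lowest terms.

P(no red) = 9/11 × 8/10 × 7/9 = 504/990 = 28/55.
P(at least one) = 1 − 28/55 = 27/55.

27/55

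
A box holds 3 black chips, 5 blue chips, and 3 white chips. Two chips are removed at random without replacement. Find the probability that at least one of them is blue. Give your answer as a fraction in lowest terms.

8/11

P(no blue) = 6/11 × 5/10 = 30/110 = 3/11.
P(at least one) = 1 − 3/11 = 8/11.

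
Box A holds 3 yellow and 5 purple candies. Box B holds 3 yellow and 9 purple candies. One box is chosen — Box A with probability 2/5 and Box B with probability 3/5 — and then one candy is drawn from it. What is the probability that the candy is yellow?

3/10

From Box A: P(yellow) = 3/8.
From Box B: P(yellow) = 3/12.
Total probability = (2/5)(3/8) + (3/5)(3/12) = 3/10.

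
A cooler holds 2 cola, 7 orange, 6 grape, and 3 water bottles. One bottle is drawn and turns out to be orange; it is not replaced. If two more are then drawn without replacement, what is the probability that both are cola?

With the first bottle removed, 2 cola remain out of 17.
P = 2/17 × 1/16 = 2/272 = 1/136.

1/136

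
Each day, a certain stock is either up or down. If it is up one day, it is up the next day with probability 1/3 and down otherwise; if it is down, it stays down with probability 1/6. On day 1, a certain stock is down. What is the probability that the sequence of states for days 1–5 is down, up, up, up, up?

Day 1 is given. For each transition, use the conditional probability from the current state:
P(up | down) = 5/6; P(up | up) = 1/3; P(up | up) = 1/3; P(up | up) = 1/3.
P = 5/6 × 1/3 × 1/3 × 1/3 = 5/162.

5/162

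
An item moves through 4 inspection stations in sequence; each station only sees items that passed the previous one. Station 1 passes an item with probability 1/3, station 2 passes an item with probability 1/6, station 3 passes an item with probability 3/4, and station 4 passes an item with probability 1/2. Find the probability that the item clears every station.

1/48

Each stage is reached only if all earlier stages succeed, so
P = 1/3 × 1/6 × 3/4 × 1/2 = 3/144 = 1/48.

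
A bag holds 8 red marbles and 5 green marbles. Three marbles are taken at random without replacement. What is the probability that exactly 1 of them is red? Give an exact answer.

One ordering (red drawn first) has probability 8/13 × 5/12 × 4/11 = 160/1716 = 40/429.
There are C(3,1) = 3 such orderings, each equally likely, so P = 3 × 40/429 = 40/143.

40/143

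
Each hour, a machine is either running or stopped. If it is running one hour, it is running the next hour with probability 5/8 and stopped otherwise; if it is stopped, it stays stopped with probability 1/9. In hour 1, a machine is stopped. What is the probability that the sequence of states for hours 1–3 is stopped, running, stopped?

1/3

Hour 1 is given. For each transition, use the conditional probability from the current state:
P(running | stopped) = 8/9; P(stopped | running) = 3/8.
P = 8/9 × 3/8 = 24/72 = 1/3.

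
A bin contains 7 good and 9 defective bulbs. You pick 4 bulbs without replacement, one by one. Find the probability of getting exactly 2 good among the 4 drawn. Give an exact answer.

27/65

One ordering (good drawn first) has probability 7/16 × 6/15 × 9/14 × 8/13 = 3024/43680 = 9/130.
There are C(4,2) = 6 such orderings, each equally likely, so P = 6 × 9/130 = 27/65.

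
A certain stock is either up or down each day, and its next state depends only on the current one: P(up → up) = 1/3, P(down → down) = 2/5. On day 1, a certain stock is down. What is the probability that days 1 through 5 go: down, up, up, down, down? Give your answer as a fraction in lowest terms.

Day 1 is given. For each transition, use the conditional probability from the current state:
P(up | down) = 3/5; P(up | up) = 1/3; P(down | up) = 2/3; P(down | down) = 2/5.
P = 3/5 × 1/3 × 2/3 × 2/5 = 12/225 = 4/75.

4/75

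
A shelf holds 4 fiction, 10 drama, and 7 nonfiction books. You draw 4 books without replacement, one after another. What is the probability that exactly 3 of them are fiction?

One ordering (fiction drawn first) has probability 4/21 × 3/20 × 2/19 × 17/18 = 408/143640 = 17/5985.
There are C(4,3) = 4 such orderings, each equally likely, so P = 4 × 17/5985 = 68/5985.

68/5985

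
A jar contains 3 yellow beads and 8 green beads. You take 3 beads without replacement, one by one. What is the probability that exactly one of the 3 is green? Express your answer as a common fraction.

8/55

One ordering (green drawn first) has probability 8/11 × 3/10 × 2/9 = 48/990 = 8/165.
There are C(3,1) = 3 such orderings, each equally likely, so P = 3 × 8/165 = 8/55.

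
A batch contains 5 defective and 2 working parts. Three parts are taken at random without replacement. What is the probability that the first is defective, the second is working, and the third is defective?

Chain rule:
P = 5/7 × 2/6 × 4/5 = 40/210 = 4/21.

4/21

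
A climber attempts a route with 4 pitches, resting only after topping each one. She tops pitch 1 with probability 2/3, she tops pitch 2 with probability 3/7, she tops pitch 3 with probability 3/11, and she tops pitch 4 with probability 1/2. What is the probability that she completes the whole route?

Each stage is reached only if all earlier stages succeed, so
P = 2/3 × 3/7 × 3/11 × 1/2 = 18/462 = 3/77.

3/77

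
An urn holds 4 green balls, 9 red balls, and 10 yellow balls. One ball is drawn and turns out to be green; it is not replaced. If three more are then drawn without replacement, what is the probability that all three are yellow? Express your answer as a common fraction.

After the first draw, 10 of the remaining 22 balls are yellow.
P = 10/22 × 9/21 × 8/20 = 720/9240 = 6/77.

6/77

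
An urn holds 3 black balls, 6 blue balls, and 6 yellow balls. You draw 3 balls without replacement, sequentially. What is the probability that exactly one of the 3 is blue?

One ordering (blue drawn first) has probability 6/15 × 9/14 × 8/13 = 432/2730 = 72/455.
There are C(3,1) = 3 such orderings, each equally likely, so P = 3 × 72/455 = 216/455.

216/455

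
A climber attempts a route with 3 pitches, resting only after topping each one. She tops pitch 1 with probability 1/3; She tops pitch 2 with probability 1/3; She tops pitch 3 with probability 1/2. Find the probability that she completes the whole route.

The events are sequential, so multiply the conditional probabilities:
P = 1/3 × 1/3 × 1/2 = 1/18.

1/18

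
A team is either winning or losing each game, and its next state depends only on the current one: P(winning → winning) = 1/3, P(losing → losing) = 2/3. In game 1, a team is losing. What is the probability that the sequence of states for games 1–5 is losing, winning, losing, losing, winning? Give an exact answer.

4/81

Game 1 is given. For each transition, use the conditional probability from the current state:
P(winning | losing) = 1/3; P(losing | winning) = 2/3; P(losing | losing) = 2/3; P(winning | losing) = 1/3.
P = 1/3 × 2/3 × 2/3 × 1/3 = 4/81.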